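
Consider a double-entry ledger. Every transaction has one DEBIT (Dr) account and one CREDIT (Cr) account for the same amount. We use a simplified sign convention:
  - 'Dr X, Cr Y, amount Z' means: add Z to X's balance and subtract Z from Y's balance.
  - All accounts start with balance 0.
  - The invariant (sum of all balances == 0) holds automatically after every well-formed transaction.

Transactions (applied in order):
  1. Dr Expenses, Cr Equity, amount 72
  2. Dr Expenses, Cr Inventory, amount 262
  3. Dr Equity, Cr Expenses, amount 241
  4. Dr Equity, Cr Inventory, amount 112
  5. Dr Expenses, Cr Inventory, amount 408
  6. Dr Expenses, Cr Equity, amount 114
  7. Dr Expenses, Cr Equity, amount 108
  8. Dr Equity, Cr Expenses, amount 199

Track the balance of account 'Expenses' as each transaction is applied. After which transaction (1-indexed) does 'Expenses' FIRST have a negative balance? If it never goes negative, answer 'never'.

Answer: never

Derivation:
After txn 1: Expenses=72
After txn 2: Expenses=334
After txn 3: Expenses=93
After txn 4: Expenses=93
After txn 5: Expenses=501
After txn 6: Expenses=615
After txn 7: Expenses=723
After txn 8: Expenses=524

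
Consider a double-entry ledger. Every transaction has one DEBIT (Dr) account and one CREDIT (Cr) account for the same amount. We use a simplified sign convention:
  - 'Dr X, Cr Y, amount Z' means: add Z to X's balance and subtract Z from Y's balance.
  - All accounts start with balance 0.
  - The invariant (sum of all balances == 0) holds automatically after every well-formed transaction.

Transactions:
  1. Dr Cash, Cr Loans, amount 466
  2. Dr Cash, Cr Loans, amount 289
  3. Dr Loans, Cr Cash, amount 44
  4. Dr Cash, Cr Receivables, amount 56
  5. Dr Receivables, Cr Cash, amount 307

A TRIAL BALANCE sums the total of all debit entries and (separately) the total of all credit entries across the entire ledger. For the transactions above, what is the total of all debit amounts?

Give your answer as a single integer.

Txn 1: debit+=466
Txn 2: debit+=289
Txn 3: debit+=44
Txn 4: debit+=56
Txn 5: debit+=307
Total debits = 1162

Answer: 1162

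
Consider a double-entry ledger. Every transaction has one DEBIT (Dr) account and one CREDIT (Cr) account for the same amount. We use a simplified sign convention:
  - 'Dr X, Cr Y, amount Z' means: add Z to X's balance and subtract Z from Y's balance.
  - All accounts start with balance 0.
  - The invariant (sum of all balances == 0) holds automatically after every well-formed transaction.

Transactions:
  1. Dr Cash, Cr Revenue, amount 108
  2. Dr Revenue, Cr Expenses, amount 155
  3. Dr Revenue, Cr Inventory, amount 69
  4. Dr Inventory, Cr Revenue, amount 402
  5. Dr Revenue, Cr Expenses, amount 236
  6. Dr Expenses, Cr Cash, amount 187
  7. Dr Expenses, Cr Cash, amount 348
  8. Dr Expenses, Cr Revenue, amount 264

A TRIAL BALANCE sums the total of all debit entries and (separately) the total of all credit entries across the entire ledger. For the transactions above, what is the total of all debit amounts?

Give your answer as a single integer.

Txn 1: debit+=108
Txn 2: debit+=155
Txn 3: debit+=69
Txn 4: debit+=402
Txn 5: debit+=236
Txn 6: debit+=187
Txn 7: debit+=348
Txn 8: debit+=264
Total debits = 1769

Answer: 1769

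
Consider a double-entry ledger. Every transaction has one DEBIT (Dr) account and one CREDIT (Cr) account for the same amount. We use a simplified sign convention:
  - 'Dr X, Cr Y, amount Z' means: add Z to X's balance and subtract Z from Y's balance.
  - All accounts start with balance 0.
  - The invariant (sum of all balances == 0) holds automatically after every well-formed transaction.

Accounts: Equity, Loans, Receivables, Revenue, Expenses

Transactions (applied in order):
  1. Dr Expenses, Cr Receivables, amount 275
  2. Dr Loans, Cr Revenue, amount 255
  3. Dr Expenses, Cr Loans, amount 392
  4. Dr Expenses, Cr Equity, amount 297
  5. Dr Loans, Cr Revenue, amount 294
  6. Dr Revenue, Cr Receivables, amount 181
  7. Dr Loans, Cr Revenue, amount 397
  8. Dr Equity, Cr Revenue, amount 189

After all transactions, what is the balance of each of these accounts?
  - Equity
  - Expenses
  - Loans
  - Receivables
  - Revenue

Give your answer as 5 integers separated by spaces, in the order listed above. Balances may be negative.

After txn 1 (Dr Expenses, Cr Receivables, amount 275): Expenses=275 Receivables=-275
After txn 2 (Dr Loans, Cr Revenue, amount 255): Expenses=275 Loans=255 Receivables=-275 Revenue=-255
After txn 3 (Dr Expenses, Cr Loans, amount 392): Expenses=667 Loans=-137 Receivables=-275 Revenue=-255
After txn 4 (Dr Expenses, Cr Equity, amount 297): Equity=-297 Expenses=964 Loans=-137 Receivables=-275 Revenue=-255
After txn 5 (Dr Loans, Cr Revenue, amount 294): Equity=-297 Expenses=964 Loans=157 Receivables=-275 Revenue=-549
After txn 6 (Dr Revenue, Cr Receivables, amount 181): Equity=-297 Expenses=964 Loans=157 Receivables=-456 Revenue=-368
After txn 7 (Dr Loans, Cr Revenue, amount 397): Equity=-297 Expenses=964 Loans=554 Receivables=-456 Revenue=-765
After txn 8 (Dr Equity, Cr Revenue, amount 189): Equity=-108 Expenses=964 Loans=554 Receivables=-456 Revenue=-954

Answer: -108 964 554 -456 -954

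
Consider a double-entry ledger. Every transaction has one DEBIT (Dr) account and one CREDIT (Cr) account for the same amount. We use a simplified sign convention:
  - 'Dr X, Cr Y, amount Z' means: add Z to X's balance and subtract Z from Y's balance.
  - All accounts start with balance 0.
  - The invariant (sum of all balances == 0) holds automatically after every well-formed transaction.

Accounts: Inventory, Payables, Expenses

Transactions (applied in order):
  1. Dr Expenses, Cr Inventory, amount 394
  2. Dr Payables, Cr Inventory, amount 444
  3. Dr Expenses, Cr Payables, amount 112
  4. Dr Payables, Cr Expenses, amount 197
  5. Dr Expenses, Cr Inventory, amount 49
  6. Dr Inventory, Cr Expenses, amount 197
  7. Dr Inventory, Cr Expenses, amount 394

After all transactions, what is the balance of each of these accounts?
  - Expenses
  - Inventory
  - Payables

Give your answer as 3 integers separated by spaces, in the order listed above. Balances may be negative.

Answer: -233 -296 529

Derivation:
After txn 1 (Dr Expenses, Cr Inventory, amount 394): Expenses=394 Inventory=-394
After txn 2 (Dr Payables, Cr Inventory, amount 444): Expenses=394 Inventory=-838 Payables=444
After txn 3 (Dr Expenses, Cr Payables, amount 112): Expenses=506 Inventory=-838 Payables=332
After txn 4 (Dr Payables, Cr Expenses, amount 197): Expenses=309 Inventory=-838 Payables=529
After txn 5 (Dr Expenses, Cr Inventory, amount 49): Expenses=358 Inventory=-887 Payables=529
After txn 6 (Dr Inventory, Cr Expenses, amount 197): Expenses=161 Inventory=-690 Payables=529
After txn 7 (Dr Inventory, Cr Expenses, amount 394): Expenses=-233 Inventory=-296 Payables=529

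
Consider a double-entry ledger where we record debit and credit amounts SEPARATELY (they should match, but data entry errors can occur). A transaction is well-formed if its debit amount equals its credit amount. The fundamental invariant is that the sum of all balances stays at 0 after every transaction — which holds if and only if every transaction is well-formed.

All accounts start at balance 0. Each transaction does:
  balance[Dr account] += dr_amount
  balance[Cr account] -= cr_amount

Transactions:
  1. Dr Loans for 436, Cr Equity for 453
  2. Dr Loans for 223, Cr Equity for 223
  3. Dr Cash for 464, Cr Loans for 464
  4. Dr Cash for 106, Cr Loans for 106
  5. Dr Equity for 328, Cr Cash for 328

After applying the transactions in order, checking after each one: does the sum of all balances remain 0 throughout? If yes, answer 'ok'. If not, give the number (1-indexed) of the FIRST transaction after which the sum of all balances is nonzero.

Answer: 1

Derivation:
After txn 1: dr=436 cr=453 sum_balances=-17
After txn 2: dr=223 cr=223 sum_balances=-17
After txn 3: dr=464 cr=464 sum_balances=-17
After txn 4: dr=106 cr=106 sum_balances=-17
After txn 5: dr=328 cr=328 sum_balances=-17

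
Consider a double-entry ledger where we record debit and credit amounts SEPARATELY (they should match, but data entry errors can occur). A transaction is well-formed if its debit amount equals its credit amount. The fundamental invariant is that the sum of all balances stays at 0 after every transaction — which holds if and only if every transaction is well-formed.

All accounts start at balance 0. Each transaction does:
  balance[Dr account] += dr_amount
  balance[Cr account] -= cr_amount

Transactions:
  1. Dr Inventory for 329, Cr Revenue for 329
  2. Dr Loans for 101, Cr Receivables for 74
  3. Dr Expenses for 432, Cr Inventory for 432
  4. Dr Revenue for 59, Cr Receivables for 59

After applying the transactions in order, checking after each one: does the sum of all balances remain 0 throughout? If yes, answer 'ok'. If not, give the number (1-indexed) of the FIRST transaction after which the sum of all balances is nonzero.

Answer: 2

Derivation:
After txn 1: dr=329 cr=329 sum_balances=0
After txn 2: dr=101 cr=74 sum_balances=27
After txn 3: dr=432 cr=432 sum_balances=27
After txn 4: dr=59 cr=59 sum_balances=27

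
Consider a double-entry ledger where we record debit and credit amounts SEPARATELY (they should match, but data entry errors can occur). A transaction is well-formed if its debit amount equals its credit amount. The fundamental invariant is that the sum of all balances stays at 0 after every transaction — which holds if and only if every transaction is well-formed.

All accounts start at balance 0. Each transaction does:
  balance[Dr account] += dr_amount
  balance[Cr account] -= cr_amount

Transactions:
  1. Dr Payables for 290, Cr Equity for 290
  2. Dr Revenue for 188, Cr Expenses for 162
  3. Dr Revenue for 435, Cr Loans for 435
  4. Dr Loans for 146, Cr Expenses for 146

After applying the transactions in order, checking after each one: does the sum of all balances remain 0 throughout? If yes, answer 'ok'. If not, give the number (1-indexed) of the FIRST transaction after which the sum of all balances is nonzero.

After txn 1: dr=290 cr=290 sum_balances=0
After txn 2: dr=188 cr=162 sum_balances=26
After txn 3: dr=435 cr=435 sum_balances=26
After txn 4: dr=146 cr=146 sum_balances=26

Answer: 2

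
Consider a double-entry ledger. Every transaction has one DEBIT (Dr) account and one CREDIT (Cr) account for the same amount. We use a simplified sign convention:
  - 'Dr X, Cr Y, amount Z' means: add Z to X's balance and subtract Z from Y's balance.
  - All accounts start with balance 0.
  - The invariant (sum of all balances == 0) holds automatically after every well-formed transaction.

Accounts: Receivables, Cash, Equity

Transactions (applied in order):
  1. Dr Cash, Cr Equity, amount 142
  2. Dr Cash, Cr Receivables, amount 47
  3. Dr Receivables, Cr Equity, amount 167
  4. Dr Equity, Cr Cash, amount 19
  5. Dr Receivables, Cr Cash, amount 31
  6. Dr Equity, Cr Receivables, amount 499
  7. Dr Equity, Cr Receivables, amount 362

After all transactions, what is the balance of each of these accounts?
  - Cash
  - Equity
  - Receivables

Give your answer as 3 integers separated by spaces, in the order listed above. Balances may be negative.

Answer: 139 571 -710

Derivation:
After txn 1 (Dr Cash, Cr Equity, amount 142): Cash=142 Equity=-142
After txn 2 (Dr Cash, Cr Receivables, amount 47): Cash=189 Equity=-142 Receivables=-47
After txn 3 (Dr Receivables, Cr Equity, amount 167): Cash=189 Equity=-309 Receivables=120
After txn 4 (Dr Equity, Cr Cash, amount 19): Cash=170 Equity=-290 Receivables=120
After txn 5 (Dr Receivables, Cr Cash, amount 31): Cash=139 Equity=-290 Receivables=151
After txn 6 (Dr Equity, Cr Receivables, amount 499): Cash=139 Equity=209 Receivables=-348
After txn 7 (Dr Equity, Cr Receivables, amount 362): Cash=139 Equity=571 Receivables=-710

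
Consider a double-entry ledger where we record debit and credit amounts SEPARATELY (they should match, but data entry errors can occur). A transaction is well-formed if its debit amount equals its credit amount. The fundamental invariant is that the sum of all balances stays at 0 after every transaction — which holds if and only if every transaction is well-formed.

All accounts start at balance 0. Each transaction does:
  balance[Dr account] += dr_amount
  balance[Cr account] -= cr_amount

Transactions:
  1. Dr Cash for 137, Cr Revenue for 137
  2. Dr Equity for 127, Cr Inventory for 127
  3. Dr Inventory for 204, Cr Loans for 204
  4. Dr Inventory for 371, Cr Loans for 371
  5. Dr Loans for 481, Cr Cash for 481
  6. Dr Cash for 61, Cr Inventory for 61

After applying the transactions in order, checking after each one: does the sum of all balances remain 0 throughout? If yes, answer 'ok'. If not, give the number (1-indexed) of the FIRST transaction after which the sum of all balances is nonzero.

Answer: ok

Derivation:
After txn 1: dr=137 cr=137 sum_balances=0
After txn 2: dr=127 cr=127 sum_balances=0
After txn 3: dr=204 cr=204 sum_balances=0
After txn 4: dr=371 cr=371 sum_balances=0
After txn 5: dr=481 cr=481 sum_balances=0
After txn 6: dr=61 cr=61 sum_balances=0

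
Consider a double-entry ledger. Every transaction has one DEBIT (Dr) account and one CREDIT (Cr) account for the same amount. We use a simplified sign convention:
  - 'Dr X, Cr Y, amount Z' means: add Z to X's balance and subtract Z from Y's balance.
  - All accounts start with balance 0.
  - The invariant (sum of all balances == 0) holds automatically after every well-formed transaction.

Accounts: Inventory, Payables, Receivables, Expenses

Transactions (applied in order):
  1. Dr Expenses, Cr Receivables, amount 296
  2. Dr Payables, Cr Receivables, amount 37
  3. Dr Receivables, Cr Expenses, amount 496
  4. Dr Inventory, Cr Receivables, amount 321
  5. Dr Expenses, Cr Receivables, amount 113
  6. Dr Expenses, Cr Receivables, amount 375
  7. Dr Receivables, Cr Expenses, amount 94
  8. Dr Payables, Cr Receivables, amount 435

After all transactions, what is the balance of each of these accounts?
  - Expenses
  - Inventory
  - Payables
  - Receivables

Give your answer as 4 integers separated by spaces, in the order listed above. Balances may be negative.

After txn 1 (Dr Expenses, Cr Receivables, amount 296): Expenses=296 Receivables=-296
After txn 2 (Dr Payables, Cr Receivables, amount 37): Expenses=296 Payables=37 Receivables=-333
After txn 3 (Dr Receivables, Cr Expenses, amount 496): Expenses=-200 Payables=37 Receivables=163
After txn 4 (Dr Inventory, Cr Receivables, amount 321): Expenses=-200 Inventory=321 Payables=37 Receivables=-158
After txn 5 (Dr Expenses, Cr Receivables, amount 113): Expenses=-87 Inventory=321 Payables=37 Receivables=-271
After txn 6 (Dr Expenses, Cr Receivables, amount 375): Expenses=288 Inventory=321 Payables=37 Receivables=-646
After txn 7 (Dr Receivables, Cr Expenses, amount 94): Expenses=194 Inventory=321 Payables=37 Receivables=-552
After txn 8 (Dr Payables, Cr Receivables, amount 435): Expenses=194 Inventory=321 Payables=472 Receivables=-987

Answer: 194 321 472 -987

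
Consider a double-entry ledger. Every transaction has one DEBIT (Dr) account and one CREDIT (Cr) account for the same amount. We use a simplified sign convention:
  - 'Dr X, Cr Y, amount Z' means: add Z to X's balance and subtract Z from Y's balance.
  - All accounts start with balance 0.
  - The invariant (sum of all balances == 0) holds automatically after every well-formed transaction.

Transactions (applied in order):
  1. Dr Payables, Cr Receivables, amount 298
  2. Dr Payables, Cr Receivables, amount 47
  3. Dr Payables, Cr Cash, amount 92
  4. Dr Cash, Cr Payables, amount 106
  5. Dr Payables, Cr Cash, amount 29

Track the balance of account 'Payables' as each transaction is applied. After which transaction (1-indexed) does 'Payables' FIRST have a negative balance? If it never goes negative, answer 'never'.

After txn 1: Payables=298
After txn 2: Payables=345
After txn 3: Payables=437
After txn 4: Payables=331
After txn 5: Payables=360

Answer: never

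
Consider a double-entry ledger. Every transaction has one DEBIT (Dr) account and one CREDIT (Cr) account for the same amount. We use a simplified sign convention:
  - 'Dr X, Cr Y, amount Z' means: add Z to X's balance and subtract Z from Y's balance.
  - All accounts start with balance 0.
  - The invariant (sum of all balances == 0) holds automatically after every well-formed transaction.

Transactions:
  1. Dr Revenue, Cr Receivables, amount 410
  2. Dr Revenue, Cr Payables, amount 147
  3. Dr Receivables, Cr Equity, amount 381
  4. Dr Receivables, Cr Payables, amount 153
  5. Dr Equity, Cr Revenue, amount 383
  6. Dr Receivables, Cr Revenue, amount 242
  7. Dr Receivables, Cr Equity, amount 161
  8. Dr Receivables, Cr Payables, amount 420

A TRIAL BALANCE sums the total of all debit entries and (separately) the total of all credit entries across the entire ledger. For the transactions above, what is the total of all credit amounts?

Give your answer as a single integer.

Answer: 2297

Derivation:
Txn 1: credit+=410
Txn 2: credit+=147
Txn 3: credit+=381
Txn 4: credit+=153
Txn 5: credit+=383
Txn 6: credit+=242
Txn 7: credit+=161
Txn 8: credit+=420
Total credits = 2297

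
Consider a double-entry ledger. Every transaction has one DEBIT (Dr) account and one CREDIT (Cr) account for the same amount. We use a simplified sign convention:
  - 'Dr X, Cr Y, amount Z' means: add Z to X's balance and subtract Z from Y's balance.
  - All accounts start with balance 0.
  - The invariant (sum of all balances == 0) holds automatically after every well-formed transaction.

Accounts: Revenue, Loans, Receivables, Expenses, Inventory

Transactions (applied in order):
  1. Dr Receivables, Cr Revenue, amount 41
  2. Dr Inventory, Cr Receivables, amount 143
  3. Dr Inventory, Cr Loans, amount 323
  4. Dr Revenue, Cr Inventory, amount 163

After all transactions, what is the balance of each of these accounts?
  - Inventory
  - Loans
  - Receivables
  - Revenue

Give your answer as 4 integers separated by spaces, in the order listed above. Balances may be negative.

Answer: 303 -323 -102 122

Derivation:
After txn 1 (Dr Receivables, Cr Revenue, amount 41): Receivables=41 Revenue=-41
After txn 2 (Dr Inventory, Cr Receivables, amount 143): Inventory=143 Receivables=-102 Revenue=-41
After txn 3 (Dr Inventory, Cr Loans, amount 323): Inventory=466 Loans=-323 Receivables=-102 Revenue=-41
After txn 4 (Dr Revenue, Cr Inventory, amount 163): Inventory=303 Loans=-323 Receivables=-102 Revenue=122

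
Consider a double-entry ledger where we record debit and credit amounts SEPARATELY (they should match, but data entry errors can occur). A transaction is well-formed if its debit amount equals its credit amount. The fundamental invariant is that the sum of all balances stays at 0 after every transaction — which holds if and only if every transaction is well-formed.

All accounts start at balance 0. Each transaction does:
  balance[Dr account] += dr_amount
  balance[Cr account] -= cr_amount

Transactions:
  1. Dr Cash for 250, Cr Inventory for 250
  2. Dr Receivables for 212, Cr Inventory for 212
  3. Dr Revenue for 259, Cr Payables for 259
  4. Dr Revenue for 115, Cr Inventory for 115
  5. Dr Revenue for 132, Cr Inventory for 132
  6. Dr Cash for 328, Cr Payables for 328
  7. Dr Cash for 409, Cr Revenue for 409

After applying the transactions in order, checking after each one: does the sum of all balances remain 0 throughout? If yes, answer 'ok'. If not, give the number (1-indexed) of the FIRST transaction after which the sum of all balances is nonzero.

After txn 1: dr=250 cr=250 sum_balances=0
After txn 2: dr=212 cr=212 sum_balances=0
After txn 3: dr=259 cr=259 sum_balances=0
After txn 4: dr=115 cr=115 sum_balances=0
After txn 5: dr=132 cr=132 sum_balances=0
After txn 6: dr=328 cr=328 sum_balances=0
After txn 7: dr=409 cr=409 sum_balances=0

Answer: ok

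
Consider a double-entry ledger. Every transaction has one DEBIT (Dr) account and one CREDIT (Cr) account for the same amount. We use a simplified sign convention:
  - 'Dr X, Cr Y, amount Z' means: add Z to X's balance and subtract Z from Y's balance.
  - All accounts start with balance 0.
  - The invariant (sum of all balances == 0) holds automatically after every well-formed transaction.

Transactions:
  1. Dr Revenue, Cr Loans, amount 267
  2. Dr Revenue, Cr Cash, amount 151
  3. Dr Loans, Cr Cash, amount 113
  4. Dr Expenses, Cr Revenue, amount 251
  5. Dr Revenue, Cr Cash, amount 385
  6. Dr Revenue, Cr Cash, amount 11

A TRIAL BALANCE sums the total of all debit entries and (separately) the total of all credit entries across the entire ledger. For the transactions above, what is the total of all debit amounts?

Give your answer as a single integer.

Answer: 1178

Derivation:
Txn 1: debit+=267
Txn 2: debit+=151
Txn 3: debit+=113
Txn 4: debit+=251
Txn 5: debit+=385
Txn 6: debit+=11
Total debits = 1178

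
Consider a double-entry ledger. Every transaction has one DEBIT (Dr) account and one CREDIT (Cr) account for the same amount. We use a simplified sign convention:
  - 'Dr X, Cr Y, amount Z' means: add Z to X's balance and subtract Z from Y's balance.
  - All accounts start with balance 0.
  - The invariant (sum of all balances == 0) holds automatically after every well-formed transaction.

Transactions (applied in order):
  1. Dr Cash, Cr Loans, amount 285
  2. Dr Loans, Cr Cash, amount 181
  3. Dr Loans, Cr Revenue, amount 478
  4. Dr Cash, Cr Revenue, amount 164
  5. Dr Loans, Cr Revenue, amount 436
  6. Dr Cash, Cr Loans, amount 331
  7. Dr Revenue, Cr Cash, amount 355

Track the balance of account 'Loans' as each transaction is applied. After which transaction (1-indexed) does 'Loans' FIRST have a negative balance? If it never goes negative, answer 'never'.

Answer: 1

Derivation:
After txn 1: Loans=-285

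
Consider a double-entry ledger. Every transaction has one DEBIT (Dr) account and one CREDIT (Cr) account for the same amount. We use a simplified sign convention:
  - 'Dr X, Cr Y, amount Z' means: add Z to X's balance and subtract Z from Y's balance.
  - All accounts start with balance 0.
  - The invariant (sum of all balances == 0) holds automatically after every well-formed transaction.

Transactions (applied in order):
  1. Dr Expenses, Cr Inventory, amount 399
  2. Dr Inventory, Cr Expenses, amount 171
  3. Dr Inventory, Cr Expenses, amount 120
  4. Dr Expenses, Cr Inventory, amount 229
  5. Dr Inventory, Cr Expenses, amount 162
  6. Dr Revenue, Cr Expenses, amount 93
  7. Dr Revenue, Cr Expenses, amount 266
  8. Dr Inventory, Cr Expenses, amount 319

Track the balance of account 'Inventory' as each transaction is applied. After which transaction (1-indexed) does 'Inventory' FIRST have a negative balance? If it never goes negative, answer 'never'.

Answer: 1

Derivation:
After txn 1: Inventory=-399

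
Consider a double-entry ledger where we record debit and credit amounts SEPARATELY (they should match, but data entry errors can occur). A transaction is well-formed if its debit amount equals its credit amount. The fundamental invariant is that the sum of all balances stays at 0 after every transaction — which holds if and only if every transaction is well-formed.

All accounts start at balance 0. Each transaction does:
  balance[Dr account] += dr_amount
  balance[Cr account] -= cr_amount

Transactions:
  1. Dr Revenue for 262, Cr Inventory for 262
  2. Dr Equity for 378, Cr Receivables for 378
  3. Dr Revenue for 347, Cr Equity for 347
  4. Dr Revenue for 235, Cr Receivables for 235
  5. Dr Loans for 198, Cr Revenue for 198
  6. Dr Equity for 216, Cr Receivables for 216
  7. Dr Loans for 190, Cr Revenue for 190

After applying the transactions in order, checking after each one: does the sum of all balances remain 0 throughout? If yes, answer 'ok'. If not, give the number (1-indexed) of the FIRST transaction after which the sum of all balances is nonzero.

After txn 1: dr=262 cr=262 sum_balances=0
After txn 2: dr=378 cr=378 sum_balances=0
After txn 3: dr=347 cr=347 sum_balances=0
After txn 4: dr=235 cr=235 sum_balances=0
After txn 5: dr=198 cr=198 sum_balances=0
After txn 6: dr=216 cr=216 sum_balances=0
After txn 7: dr=190 cr=190 sum_balances=0

Answer: ok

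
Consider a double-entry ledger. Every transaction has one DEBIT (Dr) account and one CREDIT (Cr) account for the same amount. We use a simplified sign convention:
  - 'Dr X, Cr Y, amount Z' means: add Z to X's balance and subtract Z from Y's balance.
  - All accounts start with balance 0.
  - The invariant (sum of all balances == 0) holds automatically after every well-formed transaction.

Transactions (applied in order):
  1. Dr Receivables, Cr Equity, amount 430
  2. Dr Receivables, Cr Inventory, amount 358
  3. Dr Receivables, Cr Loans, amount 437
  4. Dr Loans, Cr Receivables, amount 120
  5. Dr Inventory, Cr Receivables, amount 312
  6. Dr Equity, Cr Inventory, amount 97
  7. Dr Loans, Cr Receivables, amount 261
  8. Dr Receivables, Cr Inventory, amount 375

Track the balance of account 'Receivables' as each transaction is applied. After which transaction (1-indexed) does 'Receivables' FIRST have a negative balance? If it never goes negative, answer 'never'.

After txn 1: Receivables=430
After txn 2: Receivables=788
After txn 3: Receivables=1225
After txn 4: Receivables=1105
After txn 5: Receivables=793
After txn 6: Receivables=793
After txn 7: Receivables=532
After txn 8: Receivables=907

Answer: never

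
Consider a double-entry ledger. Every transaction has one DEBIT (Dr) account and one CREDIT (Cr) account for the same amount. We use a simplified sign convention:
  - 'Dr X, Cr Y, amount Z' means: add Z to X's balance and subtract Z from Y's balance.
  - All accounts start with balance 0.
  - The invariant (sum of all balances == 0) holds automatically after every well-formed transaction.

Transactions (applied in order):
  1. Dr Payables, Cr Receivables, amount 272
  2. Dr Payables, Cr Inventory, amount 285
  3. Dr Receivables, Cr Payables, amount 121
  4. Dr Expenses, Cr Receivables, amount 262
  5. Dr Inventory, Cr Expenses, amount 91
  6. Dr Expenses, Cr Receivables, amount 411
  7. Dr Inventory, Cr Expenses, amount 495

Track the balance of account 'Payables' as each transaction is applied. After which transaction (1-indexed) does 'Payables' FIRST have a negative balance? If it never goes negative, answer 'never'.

After txn 1: Payables=272
After txn 2: Payables=557
After txn 3: Payables=436
After txn 4: Payables=436
After txn 5: Payables=436
After txn 6: Payables=436
After txn 7: Payables=436

Answer: never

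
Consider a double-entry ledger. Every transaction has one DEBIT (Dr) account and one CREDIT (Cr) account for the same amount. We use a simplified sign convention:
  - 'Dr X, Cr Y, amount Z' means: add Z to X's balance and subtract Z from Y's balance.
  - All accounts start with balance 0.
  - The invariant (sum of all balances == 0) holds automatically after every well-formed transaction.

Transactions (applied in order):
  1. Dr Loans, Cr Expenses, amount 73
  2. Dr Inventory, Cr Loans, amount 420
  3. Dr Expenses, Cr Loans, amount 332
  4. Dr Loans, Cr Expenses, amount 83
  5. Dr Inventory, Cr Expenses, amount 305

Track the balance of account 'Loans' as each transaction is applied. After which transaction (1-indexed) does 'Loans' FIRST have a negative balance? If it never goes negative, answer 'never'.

After txn 1: Loans=73
After txn 2: Loans=-347

Answer: 2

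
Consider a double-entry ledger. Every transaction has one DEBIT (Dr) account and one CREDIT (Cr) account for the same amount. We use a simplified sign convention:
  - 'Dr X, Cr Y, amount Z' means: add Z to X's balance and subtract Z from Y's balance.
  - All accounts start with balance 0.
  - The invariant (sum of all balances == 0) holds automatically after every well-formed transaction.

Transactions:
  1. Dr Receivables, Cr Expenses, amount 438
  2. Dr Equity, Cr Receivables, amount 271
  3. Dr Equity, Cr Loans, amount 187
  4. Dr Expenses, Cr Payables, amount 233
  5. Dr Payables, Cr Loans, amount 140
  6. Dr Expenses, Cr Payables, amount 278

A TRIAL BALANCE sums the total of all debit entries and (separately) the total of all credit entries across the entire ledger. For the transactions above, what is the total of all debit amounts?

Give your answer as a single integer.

Txn 1: debit+=438
Txn 2: debit+=271
Txn 3: debit+=187
Txn 4: debit+=233
Txn 5: debit+=140
Txn 6: debit+=278
Total debits = 1547

Answer: 1547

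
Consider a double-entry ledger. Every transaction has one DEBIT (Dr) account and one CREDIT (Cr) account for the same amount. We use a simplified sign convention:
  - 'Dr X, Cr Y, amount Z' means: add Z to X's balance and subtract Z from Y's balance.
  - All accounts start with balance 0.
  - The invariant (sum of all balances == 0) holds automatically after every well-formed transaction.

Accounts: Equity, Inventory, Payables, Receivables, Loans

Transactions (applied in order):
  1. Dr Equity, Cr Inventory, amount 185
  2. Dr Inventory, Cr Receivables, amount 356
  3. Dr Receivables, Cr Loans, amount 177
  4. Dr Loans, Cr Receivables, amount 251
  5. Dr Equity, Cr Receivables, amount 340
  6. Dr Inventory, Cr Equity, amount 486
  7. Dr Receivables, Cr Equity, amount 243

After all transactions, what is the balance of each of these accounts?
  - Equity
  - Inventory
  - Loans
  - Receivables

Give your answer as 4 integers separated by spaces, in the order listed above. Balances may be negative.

Answer: -204 657 74 -527

Derivation:
After txn 1 (Dr Equity, Cr Inventory, amount 185): Equity=185 Inventory=-185
After txn 2 (Dr Inventory, Cr Receivables, amount 356): Equity=185 Inventory=171 Receivables=-356
After txn 3 (Dr Receivables, Cr Loans, amount 177): Equity=185 Inventory=171 Loans=-177 Receivables=-179
After txn 4 (Dr Loans, Cr Receivables, amount 251): Equity=185 Inventory=171 Loans=74 Receivables=-430
After txn 5 (Dr Equity, Cr Receivables, amount 340): Equity=525 Inventory=171 Loans=74 Receivables=-770
After txn 6 (Dr Inventory, Cr Equity, amount 486): Equity=39 Inventory=657 Loans=74 Receivables=-770
After txn 7 (Dr Receivables, Cr Equity, amount 243): Equity=-204 Inventory=657 Loans=74 Receivables=-527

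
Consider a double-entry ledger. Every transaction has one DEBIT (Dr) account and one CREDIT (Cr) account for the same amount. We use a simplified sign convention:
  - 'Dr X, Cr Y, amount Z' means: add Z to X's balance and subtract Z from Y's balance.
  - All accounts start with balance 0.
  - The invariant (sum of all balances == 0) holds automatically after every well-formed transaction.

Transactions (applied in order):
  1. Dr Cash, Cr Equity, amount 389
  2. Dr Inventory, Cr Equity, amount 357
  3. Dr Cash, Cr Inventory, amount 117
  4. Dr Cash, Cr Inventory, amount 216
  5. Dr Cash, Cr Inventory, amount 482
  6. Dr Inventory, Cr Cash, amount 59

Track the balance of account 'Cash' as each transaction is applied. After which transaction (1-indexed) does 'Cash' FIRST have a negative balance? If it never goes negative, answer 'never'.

Answer: never

Derivation:
After txn 1: Cash=389
After txn 2: Cash=389
After txn 3: Cash=506
After txn 4: Cash=722
After txn 5: Cash=1204
After txn 6: Cash=1145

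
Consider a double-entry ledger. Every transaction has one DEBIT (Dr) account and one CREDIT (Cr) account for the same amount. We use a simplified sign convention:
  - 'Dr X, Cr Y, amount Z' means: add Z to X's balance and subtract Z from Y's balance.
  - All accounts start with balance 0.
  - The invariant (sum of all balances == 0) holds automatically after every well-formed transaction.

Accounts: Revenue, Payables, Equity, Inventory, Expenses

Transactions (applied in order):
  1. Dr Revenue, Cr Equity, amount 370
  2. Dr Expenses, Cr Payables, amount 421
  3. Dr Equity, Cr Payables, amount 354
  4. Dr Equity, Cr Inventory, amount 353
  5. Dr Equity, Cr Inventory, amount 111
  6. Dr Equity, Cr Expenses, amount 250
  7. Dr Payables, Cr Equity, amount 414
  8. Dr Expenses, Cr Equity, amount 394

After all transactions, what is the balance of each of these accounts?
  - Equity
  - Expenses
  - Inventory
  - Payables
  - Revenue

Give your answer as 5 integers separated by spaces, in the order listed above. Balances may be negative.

Answer: -110 565 -464 -361 370

Derivation:
After txn 1 (Dr Revenue, Cr Equity, amount 370): Equity=-370 Revenue=370
After txn 2 (Dr Expenses, Cr Payables, amount 421): Equity=-370 Expenses=421 Payables=-421 Revenue=370
After txn 3 (Dr Equity, Cr Payables, amount 354): Equity=-16 Expenses=421 Payables=-775 Revenue=370
After txn 4 (Dr Equity, Cr Inventory, amount 353): Equity=337 Expenses=421 Inventory=-353 Payables=-775 Revenue=370
After txn 5 (Dr Equity, Cr Inventory, amount 111): Equity=448 Expenses=421 Inventory=-464 Payables=-775 Revenue=370
After txn 6 (Dr Equity, Cr Expenses, amount 250): Equity=698 Expenses=171 Inventory=-464 Payables=-775 Revenue=370
After txn 7 (Dr Payables, Cr Equity, amount 414): Equity=284 Expenses=171 Inventory=-464 Payables=-361 Revenue=370
After txn 8 (Dr Expenses, Cr Equity, amount 394): Equity=-110 Expenses=565 Inventory=-464 Payables=-361 Revenue=370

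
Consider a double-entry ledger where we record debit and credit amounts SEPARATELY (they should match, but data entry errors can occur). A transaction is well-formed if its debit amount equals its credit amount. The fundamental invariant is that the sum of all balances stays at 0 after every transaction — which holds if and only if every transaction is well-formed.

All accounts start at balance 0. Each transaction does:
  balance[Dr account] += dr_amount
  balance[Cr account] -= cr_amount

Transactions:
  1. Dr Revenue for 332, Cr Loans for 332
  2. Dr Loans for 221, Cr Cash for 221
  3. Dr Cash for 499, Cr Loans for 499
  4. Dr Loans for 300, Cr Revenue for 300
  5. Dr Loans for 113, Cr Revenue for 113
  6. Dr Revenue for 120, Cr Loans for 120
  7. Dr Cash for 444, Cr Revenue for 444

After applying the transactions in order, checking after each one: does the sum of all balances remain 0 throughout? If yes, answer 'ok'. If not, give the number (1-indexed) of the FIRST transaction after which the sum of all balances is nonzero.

Answer: ok

Derivation:
After txn 1: dr=332 cr=332 sum_balances=0
After txn 2: dr=221 cr=221 sum_balances=0
After txn 3: dr=499 cr=499 sum_balances=0
After txn 4: dr=300 cr=300 sum_balances=0
After txn 5: dr=113 cr=113 sum_balances=0
After txn 6: dr=120 cr=120 sum_balances=0
After txn 7: dr=444 cr=444 sum_balances=0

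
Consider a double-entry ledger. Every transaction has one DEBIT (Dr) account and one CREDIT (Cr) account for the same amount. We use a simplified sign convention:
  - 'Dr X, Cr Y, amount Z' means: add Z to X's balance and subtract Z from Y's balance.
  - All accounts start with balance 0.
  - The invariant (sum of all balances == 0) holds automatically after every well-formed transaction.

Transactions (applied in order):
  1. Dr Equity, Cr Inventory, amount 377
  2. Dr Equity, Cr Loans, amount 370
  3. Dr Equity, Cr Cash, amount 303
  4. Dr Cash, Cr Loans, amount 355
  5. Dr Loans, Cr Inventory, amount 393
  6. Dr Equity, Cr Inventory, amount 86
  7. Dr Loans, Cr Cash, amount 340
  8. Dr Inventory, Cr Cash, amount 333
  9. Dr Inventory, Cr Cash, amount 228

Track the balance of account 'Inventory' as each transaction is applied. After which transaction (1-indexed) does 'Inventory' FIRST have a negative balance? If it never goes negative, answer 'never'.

Answer: 1

Derivation:
After txn 1: Inventory=-377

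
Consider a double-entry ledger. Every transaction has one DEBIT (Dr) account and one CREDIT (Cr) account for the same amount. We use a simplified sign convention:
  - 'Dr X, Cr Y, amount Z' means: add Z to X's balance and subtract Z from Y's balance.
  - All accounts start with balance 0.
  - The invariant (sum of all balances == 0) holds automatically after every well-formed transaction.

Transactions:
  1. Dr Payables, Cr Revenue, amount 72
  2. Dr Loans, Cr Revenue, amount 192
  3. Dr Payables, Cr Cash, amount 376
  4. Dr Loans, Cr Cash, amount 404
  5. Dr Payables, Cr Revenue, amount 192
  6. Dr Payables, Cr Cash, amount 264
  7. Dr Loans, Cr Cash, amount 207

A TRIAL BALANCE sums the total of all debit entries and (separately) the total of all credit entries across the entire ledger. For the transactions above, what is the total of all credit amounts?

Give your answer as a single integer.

Txn 1: credit+=72
Txn 2: credit+=192
Txn 3: credit+=376
Txn 4: credit+=404
Txn 5: credit+=192
Txn 6: credit+=264
Txn 7: credit+=207
Total credits = 1707

Answer: 1707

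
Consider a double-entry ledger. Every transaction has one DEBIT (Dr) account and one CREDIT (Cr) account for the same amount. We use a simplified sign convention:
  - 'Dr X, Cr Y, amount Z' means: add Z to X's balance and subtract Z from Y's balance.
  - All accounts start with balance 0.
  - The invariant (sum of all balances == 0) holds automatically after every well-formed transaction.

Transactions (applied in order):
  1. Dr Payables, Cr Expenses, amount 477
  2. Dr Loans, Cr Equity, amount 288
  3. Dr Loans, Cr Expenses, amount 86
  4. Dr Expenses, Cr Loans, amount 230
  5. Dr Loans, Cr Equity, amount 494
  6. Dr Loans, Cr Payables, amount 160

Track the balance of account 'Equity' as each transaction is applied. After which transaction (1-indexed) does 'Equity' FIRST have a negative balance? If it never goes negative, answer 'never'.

Answer: 2

Derivation:
After txn 1: Equity=0
After txn 2: Equity=-288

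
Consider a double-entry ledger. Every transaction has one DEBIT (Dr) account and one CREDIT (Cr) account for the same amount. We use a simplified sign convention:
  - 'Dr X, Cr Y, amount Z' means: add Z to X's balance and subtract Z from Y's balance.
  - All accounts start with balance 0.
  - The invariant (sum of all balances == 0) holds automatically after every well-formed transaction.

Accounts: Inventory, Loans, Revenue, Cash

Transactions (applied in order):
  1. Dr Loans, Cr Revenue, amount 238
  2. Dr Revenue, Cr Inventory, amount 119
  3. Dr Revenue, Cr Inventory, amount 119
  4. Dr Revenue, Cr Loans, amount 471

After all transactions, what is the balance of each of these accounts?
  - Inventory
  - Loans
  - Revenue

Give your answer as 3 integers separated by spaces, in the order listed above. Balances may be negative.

Answer: -238 -233 471

Derivation:
After txn 1 (Dr Loans, Cr Revenue, amount 238): Loans=238 Revenue=-238
After txn 2 (Dr Revenue, Cr Inventory, amount 119): Inventory=-119 Loans=238 Revenue=-119
After txn 3 (Dr Revenue, Cr Inventory, amount 119): Inventory=-238 Loans=238 Revenue=0
After txn 4 (Dr Revenue, Cr Loans, amount 471): Inventory=-238 Loans=-233 Revenue=471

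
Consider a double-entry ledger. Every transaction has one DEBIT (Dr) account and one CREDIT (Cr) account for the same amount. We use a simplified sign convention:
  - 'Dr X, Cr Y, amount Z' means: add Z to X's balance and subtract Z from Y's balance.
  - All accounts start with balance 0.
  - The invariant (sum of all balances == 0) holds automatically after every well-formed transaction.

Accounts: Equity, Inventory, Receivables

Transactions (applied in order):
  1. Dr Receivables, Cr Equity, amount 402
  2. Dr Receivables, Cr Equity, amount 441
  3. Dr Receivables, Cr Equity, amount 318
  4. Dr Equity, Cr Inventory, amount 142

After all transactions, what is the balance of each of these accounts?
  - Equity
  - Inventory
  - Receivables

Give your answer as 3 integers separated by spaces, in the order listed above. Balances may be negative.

Answer: -1019 -142 1161

Derivation:
After txn 1 (Dr Receivables, Cr Equity, amount 402): Equity=-402 Receivables=402
After txn 2 (Dr Receivables, Cr Equity, amount 441): Equity=-843 Receivables=843
After txn 3 (Dr Receivables, Cr Equity, amount 318): Equity=-1161 Receivables=1161
After txn 4 (Dr Equity, Cr Inventory, amount 142): Equity=-1019 Inventory=-142 Receivables=1161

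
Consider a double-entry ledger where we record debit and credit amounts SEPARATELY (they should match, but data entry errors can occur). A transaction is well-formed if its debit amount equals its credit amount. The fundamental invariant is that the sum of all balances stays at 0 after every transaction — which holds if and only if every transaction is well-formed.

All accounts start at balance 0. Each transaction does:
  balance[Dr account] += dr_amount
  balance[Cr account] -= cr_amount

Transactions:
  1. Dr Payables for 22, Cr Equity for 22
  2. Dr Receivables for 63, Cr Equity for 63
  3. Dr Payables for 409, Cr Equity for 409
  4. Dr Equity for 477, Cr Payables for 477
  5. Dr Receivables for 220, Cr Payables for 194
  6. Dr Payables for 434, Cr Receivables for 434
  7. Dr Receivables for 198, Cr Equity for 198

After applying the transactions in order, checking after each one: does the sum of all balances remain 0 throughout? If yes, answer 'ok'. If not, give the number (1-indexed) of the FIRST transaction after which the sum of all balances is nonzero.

Answer: 5

Derivation:
After txn 1: dr=22 cr=22 sum_balances=0
After txn 2: dr=63 cr=63 sum_balances=0
After txn 3: dr=409 cr=409 sum_balances=0
After txn 4: dr=477 cr=477 sum_balances=0
After txn 5: dr=220 cr=194 sum_balances=26
After txn 6: dr=434 cr=434 sum_balances=26
After txn 7: dr=198 cr=198 sum_balances=26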